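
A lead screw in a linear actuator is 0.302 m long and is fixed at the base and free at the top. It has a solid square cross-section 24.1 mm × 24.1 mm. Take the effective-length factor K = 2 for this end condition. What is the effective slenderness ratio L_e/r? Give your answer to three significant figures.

λ ≈ 86.8

I = a⁴/12 = 24.1⁴/12 = 2.811×10^4 mm⁴
A = 580.8 mm²;  r_min = √(I/A) = √(2.811×10^4/580.8) = 6.957 mm
L_e = K·L = 2 × 0.302 m = 0.6040 m = 604.00 mm
λ = L_e / r_min = 604.00 / 6.957 = 86.8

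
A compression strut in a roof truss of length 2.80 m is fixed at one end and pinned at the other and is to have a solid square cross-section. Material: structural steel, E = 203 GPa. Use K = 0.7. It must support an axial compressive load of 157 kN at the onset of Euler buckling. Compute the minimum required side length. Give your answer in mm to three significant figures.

L_e = K·L = 0.7 × 2.80 = 1.960 m
Required I = P_cr·L_e²/(π²E) = 1.570×10^5 × 1.960² / (π² × 2.03×10^11) = 3.010×10^-7 m⁴
I_req = 3.010×10^5 mm⁴
Solid square: I = a⁴/12  ⇒  a = (12I)^(1/4) = (12×3.010×10^5)^(1/4) = 43.6 mm

a ≈ 43.6 mm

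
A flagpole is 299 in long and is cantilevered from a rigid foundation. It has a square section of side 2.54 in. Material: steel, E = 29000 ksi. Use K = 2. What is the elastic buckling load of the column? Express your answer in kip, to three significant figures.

I = a⁴/12 = 2.54⁴/12 = 3.469 in⁴
Effective length L_e = K·L = 2 × 299 = 598.0 in
P_cr = π²EI / L_e² = π² × 29000×10³ × 3.469 / 598.0² = 2.776×10^3 lb

P_cr ≈ 2.78 kip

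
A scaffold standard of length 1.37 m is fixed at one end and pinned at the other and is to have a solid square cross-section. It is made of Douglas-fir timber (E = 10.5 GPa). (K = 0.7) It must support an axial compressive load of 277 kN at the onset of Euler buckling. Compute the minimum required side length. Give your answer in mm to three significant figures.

L_e = K·L = 0.7 × 1.37 = 0.9590 m
Required I = P_cr·L_e²/(π²E) = 2.770×10^5 × 0.9590² / (π² × 1.05×10^10) = 2.458×10^-6 m⁴
I_req = 2.458×10^6 mm⁴
Solid square: I = a⁴/12  ⇒  a = (12I)^(1/4) = (12×2.458×10^6)^(1/4) = 73.7 mm

a ≈ 73.7 mm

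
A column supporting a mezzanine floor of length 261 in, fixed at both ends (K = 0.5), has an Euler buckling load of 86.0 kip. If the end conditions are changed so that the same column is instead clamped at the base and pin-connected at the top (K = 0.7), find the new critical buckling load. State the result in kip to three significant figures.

P_cr ≈ 43.9 kip

P_cr ∝ 1/K², so P_cr,new = P_cr,old × (K_old/K_new)² = 86.0 × (0.5/0.7)²
= 86.0 × 0.5102 = 43.9 kip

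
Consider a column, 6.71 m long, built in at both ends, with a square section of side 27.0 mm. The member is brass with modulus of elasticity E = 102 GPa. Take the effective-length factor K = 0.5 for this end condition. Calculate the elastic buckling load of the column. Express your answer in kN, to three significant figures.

P_cr ≈ 3.96 kN

I = a⁴/12 = 27.0⁴/12 = 4.429×10^4 mm⁴
I = 4.429×10^4 mm⁴ = 4.429×10^-8 m⁴
Effective length L_e = K·L = 0.5 × 6.71 = 3.355 m
P_cr = π²EI / L_e² = π² × 102×10⁹ × 4.429×10^-8 / 3.355² = 3.961×10^3 N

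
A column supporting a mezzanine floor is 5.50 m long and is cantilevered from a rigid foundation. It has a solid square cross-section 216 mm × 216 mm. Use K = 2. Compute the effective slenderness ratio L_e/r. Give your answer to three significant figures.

λ ≈ 176

For a square r = a/√12 = 216/√12 = 62.35 mm
L_e = K·L = 2 × 5.50 m = 11.00 m = 11000 mm
λ = L_e / r_min = 11000 / 62.35 = 176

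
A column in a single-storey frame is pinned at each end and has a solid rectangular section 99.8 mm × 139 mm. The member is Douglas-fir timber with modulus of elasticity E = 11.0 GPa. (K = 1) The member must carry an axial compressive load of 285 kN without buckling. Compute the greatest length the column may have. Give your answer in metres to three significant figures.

Buckling occurs about the weak axis: I_min = h·b³/12 with b = 99.8 mm (the shorter side).
I_min = 139×99.8³/12 = 1.151×10^7 mm⁴
I = 1.151×10^-5 m⁴
At the buckling limit P_cr = P = 2.850×10^5 N
From P_cr = π²EI/(K·L)²:  L = (1/K)·√(π²EI/P_cr) = (1/1)·√(π²×1.10×10^10×1.151×10^-5/2.850×10^5)
L = 2.09 m

L_max ≈ 2.09 m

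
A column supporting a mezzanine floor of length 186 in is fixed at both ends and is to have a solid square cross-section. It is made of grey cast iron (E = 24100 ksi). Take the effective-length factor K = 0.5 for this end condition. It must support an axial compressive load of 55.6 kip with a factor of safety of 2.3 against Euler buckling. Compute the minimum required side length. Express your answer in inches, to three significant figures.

Required P_cr = n·P = 2.3 × 55.6 = 127.9 kip
L_e = K·L = 0.5 × 186 = 93.00 in
Required I = P_cr·L_e²/(π²E) = 1.279×10^5 × 93.00² / (π² × 2.41×10^7) = 4.650 in⁴
Solid square: I = a⁴/12  ⇒  a = (12I)^(1/4) = (12×4.650)^(1/4) = 2.73 in

a ≈ 2.73 in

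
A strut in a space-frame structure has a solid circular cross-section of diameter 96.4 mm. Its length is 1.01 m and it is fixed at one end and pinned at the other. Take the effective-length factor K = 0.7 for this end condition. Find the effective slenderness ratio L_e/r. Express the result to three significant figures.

For a solid circle r = d/4 = 96.4/4 = 24.10 mm
L_e = K·L = 0.7 × 1.01 m = 0.7070 m = 707.00 mm
λ = L_e / r_min = 707.00 / 24.10 = 29.3

λ ≈ 29.3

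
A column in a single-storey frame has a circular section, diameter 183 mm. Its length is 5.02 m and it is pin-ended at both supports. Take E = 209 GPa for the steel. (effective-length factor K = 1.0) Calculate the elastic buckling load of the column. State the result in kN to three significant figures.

P_cr ≈ 4510 kN

I = πd⁴/64 = π×183⁴/64 = 5.505×10^7 mm⁴
I = 5.505×10^7 mm⁴ = 5.505×10^-5 m⁴
Effective length L_e = K·L = 1 × 5.02 = 5.020 m
P_cr = π²EI / L_e² = π² × 209×10⁹ × 5.505×10^-5 / 5.020² = 4.506×10^6 N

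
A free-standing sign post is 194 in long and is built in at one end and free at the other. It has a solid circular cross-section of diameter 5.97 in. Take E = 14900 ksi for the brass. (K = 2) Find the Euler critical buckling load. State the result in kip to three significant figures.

P_cr ≈ 60.9 kip

I = πd⁴/64 = π×5.97⁴/64 = 62.35 in⁴
Effective length L_e = K·L = 2 × 194 = 388.0 in
P_cr = π²EI / L_e² = π² × 14900×10³ × 62.35 / 388.0² = 6.091×10^4 lb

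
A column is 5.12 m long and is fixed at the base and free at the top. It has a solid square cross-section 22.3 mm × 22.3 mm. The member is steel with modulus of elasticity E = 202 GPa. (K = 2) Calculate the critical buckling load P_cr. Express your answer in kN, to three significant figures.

P_cr ≈ 0.392 kN

I = a⁴/12 = 22.3⁴/12 = 2.061×10^4 mm⁴
I = 2.061×10^4 mm⁴ = 2.061×10^-8 m⁴
Effective length L_e = K·L = 2 × 5.12 = 10.24 m
P_cr = π²EI / L_e² = π² × 202×10⁹ × 2.061×10^-8 / 10.24² = 391.8 N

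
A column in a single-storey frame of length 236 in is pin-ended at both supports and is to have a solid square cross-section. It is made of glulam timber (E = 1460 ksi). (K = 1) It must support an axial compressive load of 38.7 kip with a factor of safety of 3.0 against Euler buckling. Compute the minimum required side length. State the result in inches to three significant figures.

Required P_cr = n·P = 3.0 × 38.7 = 116.1 kip
L_e = K·L = 1 × 236 = 236.0 in
Required I = P_cr·L_e²/(π²E) = 1.161×10^5 × 236.0² / (π² × 1.46×10^6) = 448.7 in⁴
Solid square: I = a⁴/12  ⇒  a = (12I)^(1/4) = (12×448.7)^(1/4) = 8.57 in

a ≈ 8.57 in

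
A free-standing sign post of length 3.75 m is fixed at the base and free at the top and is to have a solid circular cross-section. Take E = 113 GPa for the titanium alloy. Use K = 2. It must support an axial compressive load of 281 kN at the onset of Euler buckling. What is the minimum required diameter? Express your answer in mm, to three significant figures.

d ≈ 130 mm

L_e = K·L = 2 × 3.75 = 7.500 m
Required I = P_cr·L_e²/(π²E) = 2.810×10^5 × 7.500² / (π² × 1.13×10^11) = 1.417×10^-5 m⁴
I_req = 1.417×10^7 mm⁴
Solid circle: I = πd⁴/64  ⇒  d = (64I/π)^(1/4) = (64×1.417×10^7/π)^(1/4) = 130 mm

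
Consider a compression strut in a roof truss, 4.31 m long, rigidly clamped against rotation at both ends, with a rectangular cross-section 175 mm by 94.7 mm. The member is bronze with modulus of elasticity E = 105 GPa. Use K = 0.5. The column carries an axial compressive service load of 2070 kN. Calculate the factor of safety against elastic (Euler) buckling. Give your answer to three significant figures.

n ≈ 1.34

Buckling occurs about the weak axis: I_min = h·b³/12 with b = 94.7 mm (the shorter side).
I_min = 175×94.7³/12 = 1.239×10^7 mm⁴
I = 1.239×10^7 mm⁴ = 1.239×10^-5 m⁴
Effective length L_e = K·L = 0.5 × 4.31 = 2.155 m
P_cr = π²EI / L_e² = π² × 105×10⁹ × 1.239×10^-5 / 2.155² = 2.764×10^6 N
Factor of safety n = P_cr / P = 2763.8 / 2070 = 1.34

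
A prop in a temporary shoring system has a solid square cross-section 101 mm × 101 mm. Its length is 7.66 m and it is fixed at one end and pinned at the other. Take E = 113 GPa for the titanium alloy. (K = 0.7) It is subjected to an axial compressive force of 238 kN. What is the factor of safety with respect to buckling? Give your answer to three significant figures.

I = a⁴/12 = 101⁴/12 = 8.672×10^6 mm⁴
I = 8.672×10^6 mm⁴ = 8.672×10^-6 m⁴
Effective length L_e = K·L = 0.7 × 7.66 = 5.362 m
P_cr = π²EI / L_e² = π² × 113×10⁹ × 8.672×10^-6 / 5.362² = 3.364×10^5 N
Factor of safety n = P_cr / P = 336.38 / 238 = 1.41

n ≈ 1.41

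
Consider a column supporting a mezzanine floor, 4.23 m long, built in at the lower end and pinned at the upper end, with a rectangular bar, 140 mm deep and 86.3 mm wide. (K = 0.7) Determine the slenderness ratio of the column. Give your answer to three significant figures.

For a rectangle r_min = b/√12 = 86.3/√12 = 24.91 mm
L_e = K·L = 0.7 × 4.23 m = 2.961 m = 2961.0 mm
λ = L_e / r_min = 2961.0 / 24.91 = 119

λ ≈ 119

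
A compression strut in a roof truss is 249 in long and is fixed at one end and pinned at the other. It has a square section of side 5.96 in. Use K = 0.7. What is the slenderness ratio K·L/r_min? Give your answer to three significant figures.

λ ≈ 101

For a square r = a/√12 = 5.96/√12 = 1.721 in
L_e = K·L = 0.7 × 249 = 174.3 in
λ = L_e / r_min = 174.30 / 1.721 = 101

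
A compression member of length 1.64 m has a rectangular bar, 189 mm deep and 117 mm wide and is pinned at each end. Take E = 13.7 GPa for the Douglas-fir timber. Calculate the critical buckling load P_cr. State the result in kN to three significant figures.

Buckling occurs about the weak axis: I_min = h·b³/12 with b = 117 mm (the shorter side).
I_min = 189×117³/12 = 2.523×10^7 mm⁴
I = 2.523×10^7 mm⁴ = 2.523×10^-5 m⁴
Effective length L_e = K·L = 1 × 1.64 = 1.640 m
P_cr = π²EI / L_e² = π² × 13.7×10⁹ × 2.523×10^-5 / 1.640² = 1.268×10^6 N

P_cr ≈ 1270 kN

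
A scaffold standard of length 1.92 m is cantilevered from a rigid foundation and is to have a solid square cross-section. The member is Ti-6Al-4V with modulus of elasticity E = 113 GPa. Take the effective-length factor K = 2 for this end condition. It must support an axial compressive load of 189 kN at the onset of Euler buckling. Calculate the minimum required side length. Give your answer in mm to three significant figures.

a ≈ 74.0 mm

L_e = K·L = 2 × 1.92 = 3.840 m
Required I = P_cr·L_e²/(π²E) = 1.890×10^5 × 3.840² / (π² × 1.13×10^11) = 2.499×10^-6 m⁴
I_req = 2.499×10^6 mm⁴
Solid square: I = a⁴/12  ⇒  a = (12I)^(1/4) = (12×2.499×10^6)^(1/4) = 74.0 mm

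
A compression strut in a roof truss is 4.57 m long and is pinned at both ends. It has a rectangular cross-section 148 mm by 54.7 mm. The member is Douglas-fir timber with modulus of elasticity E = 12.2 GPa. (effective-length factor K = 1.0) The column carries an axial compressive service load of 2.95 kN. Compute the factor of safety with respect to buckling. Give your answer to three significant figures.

Buckling occurs about the weak axis: I_min = h·b³/12 with b = 54.7 mm (the shorter side).
I_min = 148×54.7³/12 = 2.019×10^6 mm⁴
I = 2.019×10^6 mm⁴ = 2.019×10^-6 m⁴
Effective length L_e = K·L = 1 × 4.57 = 4.570 m
P_cr = π²EI / L_e² = π² × 12.2×10⁹ × 2.019×10^-6 / 4.570² = 1.164×10^4 N
Factor of safety n = P_cr / P = 11.638 / 2.95 = 3.95

n ≈ 3.95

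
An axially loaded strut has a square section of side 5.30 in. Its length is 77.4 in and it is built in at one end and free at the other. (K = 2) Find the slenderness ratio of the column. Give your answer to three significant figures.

I = a⁴/12 = 5.30⁴/12 = 65.75 in⁴
A = 28.09 in²;  r_min = √(I/A) = √(65.75/28.09) = 1.530 in
L_e = K·L = 2 × 77.4 = 154.8 in
λ = L_e / r_min = 154.80 / 1.530 = 101

λ ≈ 101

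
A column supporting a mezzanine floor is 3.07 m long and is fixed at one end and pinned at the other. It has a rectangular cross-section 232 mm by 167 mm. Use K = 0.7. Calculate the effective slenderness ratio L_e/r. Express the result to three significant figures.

λ ≈ 44.6

For a rectangle r_min = b/√12 = 167/√12 = 48.21 mm
L_e = K·L = 0.7 × 3.07 m = 2.149 m = 2149.0 mm
λ = L_e / r_min = 2149.0 / 48.21 = 44.6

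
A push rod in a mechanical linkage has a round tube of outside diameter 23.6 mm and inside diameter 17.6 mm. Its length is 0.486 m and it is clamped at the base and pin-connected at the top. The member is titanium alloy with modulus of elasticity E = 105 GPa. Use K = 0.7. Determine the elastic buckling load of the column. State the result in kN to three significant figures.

P_cr ≈ 94.2 kN

d_o = 23.6 mm, d_i = 17.6 mm
I = π(d_o⁴ − d_i⁴)/64 = π(23.6⁴ − 17.60⁴)/64 = 1.052×10^4 mm⁴
I = 1.052×10^4 mm⁴ = 1.052×10^-8 m⁴
Effective length L_e = K·L = 0.7 × 0.486 = 0.3402 m
P_cr = π²EI / L_e² = π² × 105×10⁹ × 1.052×10^-8 / 0.3402² = 9.417×10^4 N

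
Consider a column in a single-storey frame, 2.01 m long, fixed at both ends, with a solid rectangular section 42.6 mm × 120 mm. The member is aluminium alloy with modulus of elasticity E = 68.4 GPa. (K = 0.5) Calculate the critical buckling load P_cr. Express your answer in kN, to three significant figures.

P_cr ≈ 517 kN

Buckling occurs about the weak axis: I_min = h·b³/12 with b = 42.6 mm (the shorter side).
I_min = 120×42.6³/12 = 7.731×10^5 mm⁴
I = 7.731×10^5 mm⁴ = 7.731×10^-7 m⁴
Effective length L_e = K·L = 0.5 × 2.01 = 1.005 m
P_cr = π²EI / L_e² = π² × 68.4×10⁹ × 7.731×10^-7 / 1.005² = 5.167×10^5 N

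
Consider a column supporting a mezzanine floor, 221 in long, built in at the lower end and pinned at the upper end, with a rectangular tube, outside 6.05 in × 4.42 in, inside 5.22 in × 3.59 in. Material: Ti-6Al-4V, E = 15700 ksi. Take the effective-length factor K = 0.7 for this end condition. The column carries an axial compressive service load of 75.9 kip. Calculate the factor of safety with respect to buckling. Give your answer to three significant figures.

Weak-axis I_min = (h_o·b_o³ − h_i·b_i³)/12 with b_o = 4.42, b_i = 3.590 in (shorter outer/inner sides).
I_min = (6.05×4.42³ − 5.220×3.590³)/12 = 23.41 in⁴
Effective length L_e = K·L = 0.7 × 221 = 154.7 in
P_cr = π²EI / L_e² = π² × 15700×10³ × 23.41 / 154.7² = 1.516×10^5 lb
Factor of safety n = P_cr / P = 151.56 / 75.9 = 2.00

n ≈ 2.00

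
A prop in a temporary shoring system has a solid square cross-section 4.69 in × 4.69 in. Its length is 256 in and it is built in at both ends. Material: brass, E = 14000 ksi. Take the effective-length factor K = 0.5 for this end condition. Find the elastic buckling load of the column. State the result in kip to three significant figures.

P_cr ≈ 340 kip

I = a⁴/12 = 4.69⁴/12 = 40.32 in⁴
Effective length L_e = K·L = 0.5 × 256 = 128.0 in
P_cr = π²EI / L_e² = π² × 14000×10³ × 40.32 / 128.0² = 3.400×10^5 lb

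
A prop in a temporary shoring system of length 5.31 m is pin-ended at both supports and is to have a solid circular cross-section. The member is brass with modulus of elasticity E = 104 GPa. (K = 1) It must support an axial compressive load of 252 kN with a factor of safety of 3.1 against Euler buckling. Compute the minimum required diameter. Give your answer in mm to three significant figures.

Required P_cr = n·P = 3.1 × 252 = 781.2 kN
L_e = K·L = 1 × 5.31 = 5.310 m
Required I = P_cr·L_e²/(π²E) = 7.812×10^5 × 5.310² / (π² × 1.04×10^11) = 2.146×10^-5 m⁴
I_req = 2.146×10^7 mm⁴
Solid circle: I = πd⁴/64  ⇒  d = (64I/π)^(1/4) = (64×2.146×10^7/π)^(1/4) = 145 mm

d ≈ 145 mm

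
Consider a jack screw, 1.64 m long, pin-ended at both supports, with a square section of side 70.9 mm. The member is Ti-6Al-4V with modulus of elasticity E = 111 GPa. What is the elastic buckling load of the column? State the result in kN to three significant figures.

I = a⁴/12 = 70.9⁴/12 = 2.106×10^6 mm⁴
I = 2.106×10^6 mm⁴ = 2.106×10^-6 m⁴
Effective length L_e = K·L = 1 × 1.64 = 1.640 m
P_cr = π²EI / L_e² = π² × 111×10⁹ × 2.106×10^-6 / 1.640² = 8.577×10^5 N

P_cr ≈ 858 kN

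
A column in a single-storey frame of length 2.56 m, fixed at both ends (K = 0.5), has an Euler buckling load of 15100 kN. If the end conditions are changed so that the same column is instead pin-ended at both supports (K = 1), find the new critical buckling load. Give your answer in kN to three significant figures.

P_cr ≈ 3780 kN

P_cr ∝ 1/K², so P_cr,new = P_cr,old × (K_old/K_new)² = 15100 × (0.5/1)²
= 15100 × 0.2500 = 3780 kN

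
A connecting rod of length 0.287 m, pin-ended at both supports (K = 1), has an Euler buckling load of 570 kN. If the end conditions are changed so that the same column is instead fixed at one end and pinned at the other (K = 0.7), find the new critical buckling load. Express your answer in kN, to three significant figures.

P_cr ≈ 1160 kN

P_cr ∝ 1/K², so P_cr,new = P_cr,old × (K_old/K_new)² = 570 × (1/0.7)²
= 570 × 2.041 = 1160 kN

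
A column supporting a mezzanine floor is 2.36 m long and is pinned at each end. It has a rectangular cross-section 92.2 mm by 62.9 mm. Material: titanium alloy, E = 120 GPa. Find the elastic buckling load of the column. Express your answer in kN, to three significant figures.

P_cr ≈ 407 kN

Buckling occurs about the weak axis: I_min = h·b³/12 with b = 62.9 mm (the shorter side).
I_min = 92.2×62.9³/12 = 1.912×10^6 mm⁴
I = 1.912×10^6 mm⁴ = 1.912×10^-6 m⁴
Effective length L_e = K·L = 1 × 2.36 = 2.360 m
P_cr = π²EI / L_e² = π² × 120×10⁹ × 1.912×10^-6 / 2.360² = 4.066×10^5 N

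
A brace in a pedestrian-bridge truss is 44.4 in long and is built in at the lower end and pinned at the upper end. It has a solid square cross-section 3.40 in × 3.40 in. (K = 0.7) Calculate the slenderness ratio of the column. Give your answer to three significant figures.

λ ≈ 31.7

For a square r = a/√12 = 3.40/√12 = 0.9815 in
L_e = K·L = 0.7 × 44.4 = 31.08 in
λ = L_e / r_min = 31.080 / 0.9815 = 31.7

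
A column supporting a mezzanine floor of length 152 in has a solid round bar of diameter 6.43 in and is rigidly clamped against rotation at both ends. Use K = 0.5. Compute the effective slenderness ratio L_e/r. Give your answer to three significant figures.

λ ≈ 47.3

I = πd⁴/64 = π×6.43⁴/64 = 83.91 in⁴
A = 32.47 in²;  r_min = √(I/A) = √(83.91/32.47) = 1.607 in
L_e = K·L = 0.5 × 152 = 76.00 in
λ = L_e / r_min = 76.000 / 1.607 = 47.3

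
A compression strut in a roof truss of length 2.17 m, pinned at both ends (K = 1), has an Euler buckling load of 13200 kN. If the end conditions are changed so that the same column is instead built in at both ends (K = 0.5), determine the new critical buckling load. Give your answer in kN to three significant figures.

P_cr ∝ 1/K², so P_cr,new = P_cr,old × (K_old/K_new)² = 13200 × (1/0.5)²
= 13200 × 4.000 = 52800 kN

P_cr ≈ 52800 kN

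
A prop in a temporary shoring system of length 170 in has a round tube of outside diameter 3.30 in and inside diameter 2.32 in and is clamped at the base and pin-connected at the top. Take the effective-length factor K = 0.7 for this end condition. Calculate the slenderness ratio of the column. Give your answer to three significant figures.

λ ≈ 118

d_o = 3.30 in, d_i = 2.32 in
I = π(d_o⁴ − d_i⁴)/64 = π(3.30⁴ − 2.320⁴)/64 = 4.399 in⁴
A = 4.326 in²;  r_min = √(I/A) = √(4.399/4.326) = 1.008 in
L_e = K·L = 0.7 × 170 = 119.0 in
λ = L_e / r_min = 119.00 / 1.008 = 118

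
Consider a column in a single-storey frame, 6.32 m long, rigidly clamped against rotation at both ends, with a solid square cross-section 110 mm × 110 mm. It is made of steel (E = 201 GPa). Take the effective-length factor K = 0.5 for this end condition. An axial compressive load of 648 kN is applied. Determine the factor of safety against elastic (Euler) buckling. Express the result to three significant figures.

I = a⁴/12 = 110⁴/12 = 1.220×10^7 mm⁴
I = 1.220×10^7 mm⁴ = 1.220×10^-5 m⁴
Effective length L_e = K·L = 0.5 × 6.32 = 3.160 m
P_cr = π²EI / L_e² = π² × 201×10⁹ × 1.220×10^-5 / 3.160² = 2.424×10^6 N
Factor of safety n = P_cr / P = 2423.9 / 648 = 3.74

n ≈ 3.74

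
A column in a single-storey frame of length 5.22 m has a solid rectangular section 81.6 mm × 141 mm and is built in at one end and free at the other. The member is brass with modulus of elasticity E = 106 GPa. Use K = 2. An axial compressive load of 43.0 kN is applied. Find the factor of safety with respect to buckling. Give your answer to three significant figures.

n ≈ 1.43

Buckling occurs about the weak axis: I_min = h·b³/12 with b = 81.6 mm (the shorter side).
I_min = 141×81.6³/12 = 6.384×10^6 mm⁴
I = 6.384×10^6 mm⁴ = 6.384×10^-6 m⁴
Effective length L_e = K·L = 2 × 5.22 = 10.44 m
P_cr = π²EI / L_e² = π² × 106×10⁹ × 6.384×10^-6 / 10.44² = 6.128×10^4 N
Factor of safety n = P_cr / P = 61.279 / 43.0 = 1.43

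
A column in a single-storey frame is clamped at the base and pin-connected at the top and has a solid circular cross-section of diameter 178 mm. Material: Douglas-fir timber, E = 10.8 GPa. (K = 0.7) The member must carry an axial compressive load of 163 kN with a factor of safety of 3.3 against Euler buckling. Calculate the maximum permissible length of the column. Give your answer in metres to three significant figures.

L_max ≈ 4.46 m

I = πd⁴/64 = π×178⁴/64 = 4.928×10^7 mm⁴
I = 4.928×10^-5 m⁴
Required critical load P_cr = n·P = 3.3 × 163 = 537.9 kN = 5.379×10^5 N
From P_cr = π²EI/(K·L)²:  L = (1/K)·√(π²EI/P_cr) = (1/0.7)·√(π²×1.08×10^10×4.928×10^-5/5.379×10^5)
L = 4.46 m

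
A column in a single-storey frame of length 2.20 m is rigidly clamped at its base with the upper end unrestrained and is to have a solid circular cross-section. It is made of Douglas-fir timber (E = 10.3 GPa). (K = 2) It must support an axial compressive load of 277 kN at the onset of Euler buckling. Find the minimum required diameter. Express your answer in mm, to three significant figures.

d ≈ 181 mm

L_e = K·L = 2 × 2.20 = 4.400 m
Required I = P_cr·L_e²/(π²E) = 2.770×10^5 × 4.400² / (π² × 1.03×10^10) = 5.275×10^-5 m⁴
I_req = 5.275×10^7 mm⁴
Solid circle: I = πd⁴/64  ⇒  d = (64I/π)^(1/4) = (64×5.275×10^7/π)^(1/4) = 181 mm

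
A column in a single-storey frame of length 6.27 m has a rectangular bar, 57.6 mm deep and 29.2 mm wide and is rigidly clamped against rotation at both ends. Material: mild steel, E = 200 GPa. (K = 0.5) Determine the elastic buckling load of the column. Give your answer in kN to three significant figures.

Buckling occurs about the weak axis: I_min = h·b³/12 with b = 29.2 mm (the shorter side).
I_min = 57.6×29.2³/12 = 1.195×10^5 mm⁴
I = 1.195×10^5 mm⁴ = 1.195×10^-7 m⁴
Effective length L_e = K·L = 0.5 × 6.27 = 3.135 m
P_cr = π²EI / L_e² = π² × 200×10⁹ × 1.195×10^-7 / 3.135² = 2.400×10^4 N

P_cr ≈ 24.0 kN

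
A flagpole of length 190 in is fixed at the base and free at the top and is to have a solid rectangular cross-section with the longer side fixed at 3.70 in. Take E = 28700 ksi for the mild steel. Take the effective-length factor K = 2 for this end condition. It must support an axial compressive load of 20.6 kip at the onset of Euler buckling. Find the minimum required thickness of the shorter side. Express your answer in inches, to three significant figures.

b ≈ 3.24 in

L_e = K·L = 2 × 190 = 380.0 in
Required I = P_cr·L_e²/(π²E) = 2.060×10^4 × 380.0² / (π² × 2.87×10^7) = 10.50 in⁴
Rectangle, weak axis: I_min = h·b³/12 with h = 3.70 in fixed  ⇒  b = (12I/h)^(1/3) = 3.24 in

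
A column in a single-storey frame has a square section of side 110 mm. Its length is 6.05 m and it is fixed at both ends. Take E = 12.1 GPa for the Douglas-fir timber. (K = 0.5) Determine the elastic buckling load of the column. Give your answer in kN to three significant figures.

P_cr ≈ 159 kN

I = a⁴/12 = 110⁴/12 = 1.220×10^7 mm⁴
I = 1.220×10^7 mm⁴ = 1.220×10^-5 m⁴
Effective length L_e = K·L = 0.5 × 6.05 = 3.025 m
P_cr = π²EI / L_e² = π² × 12.1×10⁹ × 1.220×10^-5 / 3.025² = 1.592×10^5 N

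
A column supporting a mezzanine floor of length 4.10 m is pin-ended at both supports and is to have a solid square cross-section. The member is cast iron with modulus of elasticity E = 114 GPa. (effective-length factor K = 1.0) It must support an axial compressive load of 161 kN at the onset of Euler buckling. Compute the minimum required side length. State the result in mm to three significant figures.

L_e = K·L = 1 × 4.10 = 4.100 m
Required I = P_cr·L_e²/(π²E) = 1.610×10^5 × 4.100² / (π² × 1.14×10^11) = 2.405×10^-6 m⁴
I_req = 2.405×10^6 mm⁴
Solid square: I = a⁴/12  ⇒  a = (12I)^(1/4) = (12×2.405×10^6)^(1/4) = 73.3 mm

a ≈ 73.3 mm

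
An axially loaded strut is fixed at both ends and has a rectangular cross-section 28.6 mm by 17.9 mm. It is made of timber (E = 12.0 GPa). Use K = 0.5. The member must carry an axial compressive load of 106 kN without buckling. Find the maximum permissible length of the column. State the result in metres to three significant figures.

Buckling occurs about the weak axis: I_min = h·b³/12 with b = 17.9 mm (the shorter side).
I_min = 28.6×17.9³/12 = 1.367×10^4 mm⁴
I = 1.367×10^-8 m⁴
At the buckling limit P_cr = P = 1.060×10^5 N
From P_cr = π²EI/(K·L)²:  L = (1/K)·√(π²EI/P_cr) = (1/0.5)·√(π²×1.20×10^10×1.367×10^-8/1.060×10^5)
L = 0.247 m

L_max ≈ 0.247 m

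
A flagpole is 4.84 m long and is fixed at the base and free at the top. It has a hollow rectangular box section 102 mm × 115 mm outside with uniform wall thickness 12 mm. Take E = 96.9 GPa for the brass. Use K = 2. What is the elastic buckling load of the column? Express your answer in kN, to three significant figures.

P_cr ≈ 67.1 kN

Inner dimensions: h_i = 115 − 2×12 = 91.00 mm, b_i = 102 − 2×12 = 78.00 mm
Weak-axis I_min = (h_o·b_o³ − h_i·b_i³)/12 with b_o = 102, b_i = 78.00 mm (shorter outer/inner sides).
I_min = (115×102³ − 91.00×78.00³)/12 = 6.571×10^6 mm⁴
I = 6.571×10^6 mm⁴ = 6.571×10^-6 m⁴
Effective length L_e = K·L = 2 × 4.84 = 9.680 m
P_cr = π²EI / L_e² = π² × 96.9×10⁹ × 6.571×10^-6 / 9.680² = 6.707×10^4 N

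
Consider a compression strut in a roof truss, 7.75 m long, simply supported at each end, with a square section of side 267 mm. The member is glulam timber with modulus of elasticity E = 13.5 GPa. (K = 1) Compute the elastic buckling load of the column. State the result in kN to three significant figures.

P_cr ≈ 939 kN

I = a⁴/12 = 267⁴/12 = 4.235×10^8 mm⁴
I = 4.235×10^8 mm⁴ = 4.235×10^-4 m⁴
Effective length L_e = K·L = 1 × 7.75 = 7.750 m
P_cr = π²EI / L_e² = π² × 13.5×10⁹ × 4.235×10^-4 / 7.750² = 9.395×10^5 N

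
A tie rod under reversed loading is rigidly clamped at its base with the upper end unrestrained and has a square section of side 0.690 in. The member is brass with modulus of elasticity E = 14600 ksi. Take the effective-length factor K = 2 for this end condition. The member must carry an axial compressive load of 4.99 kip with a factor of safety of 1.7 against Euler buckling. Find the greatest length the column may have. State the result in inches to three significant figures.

L_max ≈ 8.96 in

I = a⁴/12 = 0.690⁴/12 = 1.889×10^-2 in⁴
Required critical load P_cr = n·P = 1.7 × 4.99 = 8.483 kip = 8.483×10^3 lb
From P_cr = π²EI/(K·L)²:  L = (1/K)·√(π²EI/P_cr) = (1/2)·√(π²×1.46×10^7×1.889×10^-2/8.483×10^3)
L = 8.96 in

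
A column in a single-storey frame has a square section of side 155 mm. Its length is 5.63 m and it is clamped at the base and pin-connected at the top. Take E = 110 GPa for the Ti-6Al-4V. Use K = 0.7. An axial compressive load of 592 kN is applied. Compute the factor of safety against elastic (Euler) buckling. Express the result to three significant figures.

I = a⁴/12 = 155⁴/12 = 4.810×10^7 mm⁴
I = 4.810×10^7 mm⁴ = 4.810×10^-5 m⁴
Effective length L_e = K·L = 0.7 × 5.63 = 3.941 m
P_cr = π²EI / L_e² = π² × 110×10⁹ × 4.810×10^-5 / 3.941² = 3.362×10^6 N
Factor of safety n = P_cr / P = 3362.2 / 592 = 5.68

n ≈ 5.68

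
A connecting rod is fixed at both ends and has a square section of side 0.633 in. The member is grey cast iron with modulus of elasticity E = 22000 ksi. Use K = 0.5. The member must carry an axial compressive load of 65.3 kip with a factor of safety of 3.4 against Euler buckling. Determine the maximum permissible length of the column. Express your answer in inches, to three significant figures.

I = a⁴/12 = 0.633⁴/12 = 1.338×10^-2 in⁴
Required critical load P_cr = n·P = 3.4 × 65.3 = 222.0 kip = 2.220×10^5 lb
From P_cr = π²EI/(K·L)²:  L = (1/K)·√(π²EI/P_cr) = (1/0.5)·√(π²×2.20×10^7×1.338×10^-2/2.220×10^5)
L = 7.23 in

L_max ≈ 7.23 in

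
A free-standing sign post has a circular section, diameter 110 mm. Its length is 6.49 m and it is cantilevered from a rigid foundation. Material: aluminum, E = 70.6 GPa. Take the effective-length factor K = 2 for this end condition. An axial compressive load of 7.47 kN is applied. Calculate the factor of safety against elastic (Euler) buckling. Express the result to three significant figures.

I = πd⁴/64 = π×110⁴/64 = 7.187×10^6 mm⁴
I = 7.187×10^6 mm⁴ = 7.187×10^-6 m⁴
Effective length L_e = K·L = 2 × 6.49 = 12.98 m
P_cr = π²EI / L_e² = π² × 70.6×10⁹ × 7.187×10^-6 / 12.98² = 2.972×10^4 N
Factor of safety n = P_cr / P = 29.723 / 7.47 = 3.98

n ≈ 3.98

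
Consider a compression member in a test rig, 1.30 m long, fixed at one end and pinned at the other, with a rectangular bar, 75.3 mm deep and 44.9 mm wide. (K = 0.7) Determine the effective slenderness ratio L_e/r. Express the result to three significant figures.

λ ≈ 70.2

Buckling occurs about the weak axis: I_min = h·b³/12 with b = 44.9 mm (the shorter side).
I_min = 75.3×44.9³/12 = 5.680×10^5 mm⁴
A = 3.381×10^3 mm²;  r_min = √(I/A) = √(5.680×10^5/3.381×10^3) = 12.96 mm
L_e = K·L = 0.7 × 1.30 m = 0.9100 m = 910.00 mm
λ = L_e / r_min = 910.00 / 12.96 = 70.2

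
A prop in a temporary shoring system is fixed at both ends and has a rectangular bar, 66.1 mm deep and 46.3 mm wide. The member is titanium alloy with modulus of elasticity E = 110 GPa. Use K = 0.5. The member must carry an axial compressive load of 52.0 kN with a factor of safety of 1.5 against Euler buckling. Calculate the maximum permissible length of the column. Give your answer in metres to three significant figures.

L_max ≈ 5.52 m

Buckling occurs about the weak axis: I_min = h·b³/12 with b = 46.3 mm (the shorter side).
I_min = 66.1×46.3³/12 = 5.467×10^5 mm⁴
I = 5.467×10^-7 m⁴
Required critical load P_cr = n·P = 1.5 × 52.0 = 78.00 kN = 7.800×10^4 N
From P_cr = π²EI/(K·L)²:  L = (1/K)·√(π²EI/P_cr) = (1/0.5)·√(π²×1.10×10^11×5.467×10^-7/7.800×10^4)
L = 5.52 m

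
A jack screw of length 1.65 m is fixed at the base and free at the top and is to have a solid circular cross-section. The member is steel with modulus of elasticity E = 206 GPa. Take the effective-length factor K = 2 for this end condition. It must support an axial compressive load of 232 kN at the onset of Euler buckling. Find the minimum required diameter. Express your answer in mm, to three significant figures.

d ≈ 70.9 mm

L_e = K·L = 2 × 1.65 = 3.300 m
Required I = P_cr·L_e²/(π²E) = 2.320×10^5 × 3.300² / (π² × 2.06×10^11) = 1.243×10^-6 m⁴
I_req = 1.243×10^6 mm⁴
Solid circle: I = πd⁴/64  ⇒  d = (64I/π)^(1/4) = (64×1.243×10^6/π)^(1/4) = 70.9 mm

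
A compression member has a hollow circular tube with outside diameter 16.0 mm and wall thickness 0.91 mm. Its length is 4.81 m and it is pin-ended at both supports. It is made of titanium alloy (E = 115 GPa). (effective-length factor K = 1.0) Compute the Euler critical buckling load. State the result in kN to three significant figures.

Inner diameter d_i = 16.0 − 2×0.91 = 14.18 mm
I = π(d_o⁴ − d_i⁴)/64 = π(16.0⁴ − 14.18⁴)/64 = 1.232×10^3 mm⁴
I = 1.232×10^3 mm⁴ = 1.232×10^-9 m⁴
Effective length L_e = K·L = 1 × 4.81 = 4.810 m
P_cr = π²EI / L_e² = π² × 115×10⁹ × 1.232×10^-9 / 4.810² = 60.46 N

P_cr ≈ 0.0605 kN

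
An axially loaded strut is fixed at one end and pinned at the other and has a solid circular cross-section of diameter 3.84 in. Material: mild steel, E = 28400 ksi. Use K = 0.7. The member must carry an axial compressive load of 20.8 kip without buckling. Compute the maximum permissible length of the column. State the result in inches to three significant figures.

I = πd⁴/64 = π×3.84⁴/64 = 10.67 in⁴
At the buckling limit P_cr = P = 2.080×10^4 lb
From P_cr = π²EI/(K·L)²:  L = (1/K)·√(π²EI/P_cr) = (1/0.7)·√(π²×2.84×10^7×10.67/2.080×10^4)
L = 542 in

L_max ≈ 542 in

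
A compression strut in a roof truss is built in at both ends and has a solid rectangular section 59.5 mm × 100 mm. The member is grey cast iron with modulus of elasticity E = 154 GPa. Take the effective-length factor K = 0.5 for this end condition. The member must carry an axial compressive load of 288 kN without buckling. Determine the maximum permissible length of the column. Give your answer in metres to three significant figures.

L_max ≈ 6.09 m

Buckling occurs about the weak axis: I_min = h·b³/12 with b = 59.5 mm (the shorter side).
I_min = 100×59.5³/12 = 1.755×10^6 mm⁴
I = 1.755×10^-6 m⁴
At the buckling limit P_cr = P = 2.880×10^5 N
From P_cr = π²EI/(K·L)²:  L = (1/K)·√(π²EI/P_cr) = (1/0.5)·√(π²×1.54×10^11×1.755×10^-6/2.880×10^5)
L = 6.09 m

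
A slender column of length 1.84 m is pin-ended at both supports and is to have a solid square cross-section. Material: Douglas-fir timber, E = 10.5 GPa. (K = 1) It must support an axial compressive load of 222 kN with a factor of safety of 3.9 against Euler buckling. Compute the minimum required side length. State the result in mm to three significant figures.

Required P_cr = n·P = 3.9 × 222 = 865.8 kN
L_e = K·L = 1 × 1.84 = 1.840 m
Required I = P_cr·L_e²/(π²E) = 8.658×10^5 × 1.840² / (π² × 1.05×10^10) = 2.829×10^-5 m⁴
I_req = 2.829×10^7 mm⁴
Solid square: I = a⁴/12  ⇒  a = (12I)^(1/4) = (12×2.829×10^7)^(1/4) = 136 mm

a ≈ 136 mm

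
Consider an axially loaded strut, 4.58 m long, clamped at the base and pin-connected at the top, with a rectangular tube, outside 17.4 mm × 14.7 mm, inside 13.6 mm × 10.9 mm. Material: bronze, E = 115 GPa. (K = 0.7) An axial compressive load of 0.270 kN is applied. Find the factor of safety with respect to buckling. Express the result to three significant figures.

Weak-axis I_min = (h_o·b_o³ − h_i·b_i³)/12 with b_o = 14.7, b_i = 10.90 mm (shorter outer/inner sides).
I_min = (17.4×14.7³ − 13.60×10.90³)/12 = 3.138×10^3 mm⁴
I = 3.138×10^3 mm⁴ = 3.138×10^-9 m⁴
Effective length L_e = K·L = 0.7 × 4.58 = 3.206 m
P_cr = π²EI / L_e² = π² × 115×10⁹ × 3.138×10^-9 / 3.206² = 346.5 N
Factor of safety n = P_cr / P = 0.34654 / 0.270 = 1.28

n ≈ 1.28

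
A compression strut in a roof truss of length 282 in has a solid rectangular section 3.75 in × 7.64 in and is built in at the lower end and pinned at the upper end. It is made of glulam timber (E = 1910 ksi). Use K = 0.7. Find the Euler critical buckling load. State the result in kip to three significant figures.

Buckling occurs about the weak axis: I_min = h·b³/12 with b = 3.75 in (the shorter side).
I_min = 7.64×3.75³/12 = 33.57 in⁴
Effective length L_e = K·L = 0.7 × 282 = 197.4 in
P_cr = π²EI / L_e² = π² × 1910×10³ × 33.57 / 197.4² = 1.624×10^4 lb

P_cr ≈ 16.2 kip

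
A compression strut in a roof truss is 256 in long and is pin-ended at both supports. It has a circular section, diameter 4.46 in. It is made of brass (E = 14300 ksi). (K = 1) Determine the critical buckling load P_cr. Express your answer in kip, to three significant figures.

P_cr ≈ 41.8 kip

I = πd⁴/64 = π×4.46⁴/64 = 19.42 in⁴
Effective length L_e = K·L = 1 × 256 = 256.0 in
P_cr = π²EI / L_e² = π² × 14300×10³ × 19.42 / 256.0² = 4.183×10^4 lb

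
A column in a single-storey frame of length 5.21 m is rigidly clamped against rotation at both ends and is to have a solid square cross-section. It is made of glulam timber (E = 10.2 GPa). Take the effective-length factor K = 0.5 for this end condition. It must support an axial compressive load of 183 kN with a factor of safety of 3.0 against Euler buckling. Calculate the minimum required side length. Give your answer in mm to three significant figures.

a ≈ 145 mm

Required P_cr = n·P = 3.0 × 183 = 549.0 kN
L_e = K·L = 0.5 × 5.21 = 2.605 m
Required I = P_cr·L_e²/(π²E) = 5.490×10^5 × 2.605² / (π² × 1.02×10^10) = 3.701×10^-5 m⁴
I_req = 3.701×10^7 mm⁴
Solid square: I = a⁴/12  ⇒  a = (12I)^(1/4) = (12×3.701×10^7)^(1/4) = 145 mm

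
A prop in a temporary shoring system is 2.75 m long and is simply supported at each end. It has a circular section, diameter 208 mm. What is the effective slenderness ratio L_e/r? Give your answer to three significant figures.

I = πd⁴/64 = π×208⁴/64 = 9.188×10^7 mm⁴
A = 3.398×10^4 mm²;  r_min = √(I/A) = √(9.188×10^7/3.398×10^4) = 52.00 mm
L_e = K·L = 1 × 2.75 m = 2.750 m = 2750.0 mm
λ = L_e / r_min = 2750.0 / 52.00 = 52.9

λ ≈ 52.9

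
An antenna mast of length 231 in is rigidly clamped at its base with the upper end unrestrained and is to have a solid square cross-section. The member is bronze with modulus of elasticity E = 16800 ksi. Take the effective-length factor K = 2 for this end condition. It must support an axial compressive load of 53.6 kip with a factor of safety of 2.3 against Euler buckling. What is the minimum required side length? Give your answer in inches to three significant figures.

Required P_cr = n·P = 2.3 × 53.6 = 123.3 kip
L_e = K·L = 2 × 231 = 462.0 in
Required I = P_cr·L_e²/(π²E) = 1.233×10^5 × 462.0² / (π² × 1.68×10^7) = 158.7 in⁴
Solid square: I = a⁴/12  ⇒  a = (12I)^(1/4) = (12×158.7)^(1/4) = 6.61 in

a ≈ 6.61 in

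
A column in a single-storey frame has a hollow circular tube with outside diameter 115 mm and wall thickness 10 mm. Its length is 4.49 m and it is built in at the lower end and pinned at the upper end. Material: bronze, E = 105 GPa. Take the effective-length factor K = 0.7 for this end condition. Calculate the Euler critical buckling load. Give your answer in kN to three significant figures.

P_cr ≈ 481 kN

Inner diameter d_i = 115 − 2×10 = 95.00 mm
I = π(d_o⁴ − d_i⁴)/64 = π(115⁴ − 95.00⁴)/64 = 4.587×10^6 mm⁴
I = 4.587×10^6 mm⁴ = 4.587×10^-6 m⁴
Effective length L_e = K·L = 0.7 × 4.49 = 3.143 m
P_cr = π²EI / L_e² = π² × 105×10⁹ × 4.587×10^-6 / 3.143² = 4.812×10^5 N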